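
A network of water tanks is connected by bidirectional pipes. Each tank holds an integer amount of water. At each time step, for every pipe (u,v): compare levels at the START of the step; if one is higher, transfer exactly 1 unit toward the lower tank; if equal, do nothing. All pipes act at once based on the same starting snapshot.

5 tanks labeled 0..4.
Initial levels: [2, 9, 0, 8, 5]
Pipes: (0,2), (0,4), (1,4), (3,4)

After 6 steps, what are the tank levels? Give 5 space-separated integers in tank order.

Answer: 4 5 4 5 6

Derivation:
Step 1: flows [0->2,4->0,1->4,3->4] -> levels [2 8 1 7 6]
Step 2: flows [0->2,4->0,1->4,3->4] -> levels [2 7 2 6 7]
Step 3: flows [0=2,4->0,1=4,4->3] -> levels [3 7 2 7 5]
Step 4: flows [0->2,4->0,1->4,3->4] -> levels [3 6 3 6 6]
Step 5: flows [0=2,4->0,1=4,3=4] -> levels [4 6 3 6 5]
Step 6: flows [0->2,4->0,1->4,3->4] -> levels [4 5 4 5 6]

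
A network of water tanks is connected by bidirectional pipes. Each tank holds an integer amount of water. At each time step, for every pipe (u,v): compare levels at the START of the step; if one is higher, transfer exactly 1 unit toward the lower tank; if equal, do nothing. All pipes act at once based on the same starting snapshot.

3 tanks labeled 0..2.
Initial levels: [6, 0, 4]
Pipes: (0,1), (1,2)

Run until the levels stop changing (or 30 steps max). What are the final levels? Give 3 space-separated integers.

Answer: 3 4 3

Derivation:
Step 1: flows [0->1,2->1] -> levels [5 2 3]
Step 2: flows [0->1,2->1] -> levels [4 4 2]
Step 3: flows [0=1,1->2] -> levels [4 3 3]
Step 4: flows [0->1,1=2] -> levels [3 4 3]
Step 5: flows [1->0,1->2] -> levels [4 2 4]
Step 6: flows [0->1,2->1] -> levels [3 4 3]
  -> period-2 cycle: step 6 state = step 4 state; never stabilizes
  -> state at step 30: (30-4) mod 2 = 0, same as step 4 -> [3 4 3]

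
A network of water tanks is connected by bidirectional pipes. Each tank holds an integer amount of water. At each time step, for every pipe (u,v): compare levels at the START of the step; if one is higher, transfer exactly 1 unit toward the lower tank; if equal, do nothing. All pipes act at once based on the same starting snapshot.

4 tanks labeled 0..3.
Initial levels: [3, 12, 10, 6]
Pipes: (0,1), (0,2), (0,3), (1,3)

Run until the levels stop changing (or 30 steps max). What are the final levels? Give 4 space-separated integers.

Step 1: flows [1->0,2->0,3->0,1->3] -> levels [6 10 9 6]
Step 2: flows [1->0,2->0,0=3,1->3] -> levels [8 8 8 7]
Step 3: flows [0=1,0=2,0->3,1->3] -> levels [7 7 8 9]
Step 4: flows [0=1,2->0,3->0,3->1] -> levels [9 8 7 7]
Step 5: flows [0->1,0->2,0->3,1->3] -> levels [6 8 8 9]
Step 6: flows [1->0,2->0,3->0,3->1] -> levels [9 8 7 7]
  -> period-2 cycle: step 6 state = step 4 state; never stabilizes
  -> state at step 30: (30-4) mod 2 = 0, same as step 4 -> [9 8 7 7]

Answer: 9 8 7 7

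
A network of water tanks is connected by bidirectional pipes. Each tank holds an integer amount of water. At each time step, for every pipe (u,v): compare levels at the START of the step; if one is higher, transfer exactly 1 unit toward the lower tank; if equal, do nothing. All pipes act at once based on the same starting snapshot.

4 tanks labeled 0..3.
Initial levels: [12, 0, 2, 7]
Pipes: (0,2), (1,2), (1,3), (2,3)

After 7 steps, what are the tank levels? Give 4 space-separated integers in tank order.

Answer: 5 4 6 6

Derivation:
Step 1: flows [0->2,2->1,3->1,3->2] -> levels [11 2 3 5]
Step 2: flows [0->2,2->1,3->1,3->2] -> levels [10 4 4 3]
Step 3: flows [0->2,1=2,1->3,2->3] -> levels [9 3 4 5]
Step 4: flows [0->2,2->1,3->1,3->2] -> levels [8 5 5 3]
Step 5: flows [0->2,1=2,1->3,2->3] -> levels [7 4 5 5]
Step 6: flows [0->2,2->1,3->1,2=3] -> levels [6 6 5 4]
Step 7: flows [0->2,1->2,1->3,2->3] -> levels [5 4 6 6]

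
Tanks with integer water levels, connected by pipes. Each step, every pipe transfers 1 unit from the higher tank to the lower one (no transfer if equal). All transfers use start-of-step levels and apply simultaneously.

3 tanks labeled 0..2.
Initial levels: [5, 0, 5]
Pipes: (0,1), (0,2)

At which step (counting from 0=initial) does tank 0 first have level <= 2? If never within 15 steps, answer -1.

Answer: 5

Derivation:
Step 1: flows [0->1,0=2] -> levels [4 1 5]
Step 2: flows [0->1,2->0] -> levels [4 2 4]
Step 3: flows [0->1,0=2] -> levels [3 3 4]
Step 4: flows [0=1,2->0] -> levels [4 3 3]
Step 5: flows [0->1,0->2] -> levels [2 4 4]
Tank 0 first reaches <=2 at step 5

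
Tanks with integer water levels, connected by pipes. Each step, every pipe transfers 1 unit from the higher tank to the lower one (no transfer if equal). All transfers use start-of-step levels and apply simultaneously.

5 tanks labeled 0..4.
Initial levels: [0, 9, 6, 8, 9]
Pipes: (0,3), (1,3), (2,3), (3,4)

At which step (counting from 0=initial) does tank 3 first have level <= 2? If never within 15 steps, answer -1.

Step 1: flows [3->0,1->3,3->2,4->3] -> levels [1 8 7 8 8]
Step 2: flows [3->0,1=3,3->2,3=4] -> levels [2 8 8 6 8]
Step 3: flows [3->0,1->3,2->3,4->3] -> levels [3 7 7 8 7]
Step 4: flows [3->0,3->1,3->2,3->4] -> levels [4 8 8 4 8]
Step 5: flows [0=3,1->3,2->3,4->3] -> levels [4 7 7 7 7]
Step 6: flows [3->0,1=3,2=3,3=4] -> levels [5 7 7 6 7]
Step 7: flows [3->0,1->3,2->3,4->3] -> levels [6 6 6 8 6]
Step 8: flows [3->0,3->1,3->2,3->4] -> levels [7 7 7 4 7]
Step 9: flows [0->3,1->3,2->3,4->3] -> levels [6 6 6 8 6]
  -> period-2 cycle (repeats step 7); tank 3 never drops to <=2
Tank 3 never reaches <=2 within 15 steps

Answer: -1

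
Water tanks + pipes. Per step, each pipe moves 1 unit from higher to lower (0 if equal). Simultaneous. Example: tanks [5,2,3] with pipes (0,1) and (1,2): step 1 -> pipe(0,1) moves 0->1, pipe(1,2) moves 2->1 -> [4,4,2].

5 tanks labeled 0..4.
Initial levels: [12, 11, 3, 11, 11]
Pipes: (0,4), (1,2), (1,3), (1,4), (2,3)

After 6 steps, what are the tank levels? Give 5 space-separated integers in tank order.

Step 1: flows [0->4,1->2,1=3,1=4,3->2] -> levels [11 10 5 10 12]
Step 2: flows [4->0,1->2,1=3,4->1,3->2] -> levels [12 10 7 9 10]
Step 3: flows [0->4,1->2,1->3,1=4,3->2] -> levels [11 8 9 9 11]
Step 4: flows [0=4,2->1,3->1,4->1,2=3] -> levels [11 11 8 8 10]
Step 5: flows [0->4,1->2,1->3,1->4,2=3] -> levels [10 8 9 9 12]
Step 6: flows [4->0,2->1,3->1,4->1,2=3] -> levels [11 11 8 8 10]

Answer: 11 11 8 8 10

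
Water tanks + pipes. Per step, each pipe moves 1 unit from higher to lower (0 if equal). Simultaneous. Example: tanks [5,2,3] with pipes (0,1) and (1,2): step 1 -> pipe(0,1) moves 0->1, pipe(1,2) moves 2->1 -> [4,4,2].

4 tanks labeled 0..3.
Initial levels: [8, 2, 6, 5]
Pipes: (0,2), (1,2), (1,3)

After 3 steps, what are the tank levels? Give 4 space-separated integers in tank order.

Answer: 6 5 5 5

Derivation:
Step 1: flows [0->2,2->1,3->1] -> levels [7 4 6 4]
Step 2: flows [0->2,2->1,1=3] -> levels [6 5 6 4]
Step 3: flows [0=2,2->1,1->3] -> levels [6 5 5 5]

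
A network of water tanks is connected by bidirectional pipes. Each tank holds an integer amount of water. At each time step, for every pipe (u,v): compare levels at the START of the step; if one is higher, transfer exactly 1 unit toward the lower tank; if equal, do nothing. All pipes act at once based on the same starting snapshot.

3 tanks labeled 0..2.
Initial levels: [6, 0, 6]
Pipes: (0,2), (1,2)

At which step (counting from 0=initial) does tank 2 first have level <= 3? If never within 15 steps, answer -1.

Answer: -1

Derivation:
Step 1: flows [0=2,2->1] -> levels [6 1 5]
Step 2: flows [0->2,2->1] -> levels [5 2 5]
Step 3: flows [0=2,2->1] -> levels [5 3 4]
Step 4: flows [0->2,2->1] -> levels [4 4 4]
Step 5: flows [0=2,1=2] -> levels [4 4 4]
  -> stable; tank 2 stays at 4 > 3
Tank 2 never reaches <=3 within 15 steps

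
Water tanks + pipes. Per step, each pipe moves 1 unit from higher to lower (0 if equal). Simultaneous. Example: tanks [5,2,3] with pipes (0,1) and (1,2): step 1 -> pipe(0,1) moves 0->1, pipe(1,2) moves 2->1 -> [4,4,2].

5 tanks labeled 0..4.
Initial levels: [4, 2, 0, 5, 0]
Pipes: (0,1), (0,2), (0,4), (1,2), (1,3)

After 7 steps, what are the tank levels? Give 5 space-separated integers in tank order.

Answer: 1 4 2 2 2

Derivation:
Step 1: flows [0->1,0->2,0->4,1->2,3->1] -> levels [1 3 2 4 1]
Step 2: flows [1->0,2->0,0=4,1->2,3->1] -> levels [3 2 2 3 1]
Step 3: flows [0->1,0->2,0->4,1=2,3->1] -> levels [0 4 3 2 2]
Step 4: flows [1->0,2->0,4->0,1->2,1->3] -> levels [3 1 3 3 1]
Step 5: flows [0->1,0=2,0->4,2->1,3->1] -> levels [1 4 2 2 2]
Step 6: flows [1->0,2->0,4->0,1->2,1->3] -> levels [4 1 2 3 1]
Step 7: flows [0->1,0->2,0->4,2->1,3->1] -> levels [1 4 2 2 2]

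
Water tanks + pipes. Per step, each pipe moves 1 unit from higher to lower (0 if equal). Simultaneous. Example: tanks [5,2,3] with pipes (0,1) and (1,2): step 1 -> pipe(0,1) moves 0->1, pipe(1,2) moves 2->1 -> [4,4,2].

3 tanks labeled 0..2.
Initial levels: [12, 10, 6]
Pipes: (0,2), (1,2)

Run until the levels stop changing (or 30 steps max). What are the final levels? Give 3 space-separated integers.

Step 1: flows [0->2,1->2] -> levels [11 9 8]
Step 2: flows [0->2,1->2] -> levels [10 8 10]
Step 3: flows [0=2,2->1] -> levels [10 9 9]
Step 4: flows [0->2,1=2] -> levels [9 9 10]
Step 5: flows [2->0,2->1] -> levels [10 10 8]
Step 6: flows [0->2,1->2] -> levels [9 9 10]
  -> period-2 cycle: step 6 state = step 4 state; never stabilizes
  -> state at step 30: (30-4) mod 2 = 0, same as step 4 -> [9 9 10]

Answer: 9 9 10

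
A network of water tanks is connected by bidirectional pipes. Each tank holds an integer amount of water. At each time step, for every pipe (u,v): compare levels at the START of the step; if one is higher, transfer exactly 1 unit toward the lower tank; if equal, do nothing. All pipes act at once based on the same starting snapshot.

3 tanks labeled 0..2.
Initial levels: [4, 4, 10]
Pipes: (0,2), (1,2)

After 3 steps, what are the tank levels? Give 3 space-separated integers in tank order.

Step 1: flows [2->0,2->1] -> levels [5 5 8]
Step 2: flows [2->0,2->1] -> levels [6 6 6]
Step 3: flows [0=2,1=2] -> levels [6 6 6]

Answer: 6 6 6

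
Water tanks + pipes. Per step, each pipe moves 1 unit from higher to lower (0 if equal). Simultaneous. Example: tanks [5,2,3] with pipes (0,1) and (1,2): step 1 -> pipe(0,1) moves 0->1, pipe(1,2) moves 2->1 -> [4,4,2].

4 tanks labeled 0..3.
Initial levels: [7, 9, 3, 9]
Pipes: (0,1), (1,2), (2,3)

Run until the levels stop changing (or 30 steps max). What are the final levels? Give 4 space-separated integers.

Answer: 7 7 7 7

Derivation:
Step 1: flows [1->0,1->2,3->2] -> levels [8 7 5 8]
Step 2: flows [0->1,1->2,3->2] -> levels [7 7 7 7]
Step 3: flows [0=1,1=2,2=3] -> levels [7 7 7 7]
  -> stable (no change)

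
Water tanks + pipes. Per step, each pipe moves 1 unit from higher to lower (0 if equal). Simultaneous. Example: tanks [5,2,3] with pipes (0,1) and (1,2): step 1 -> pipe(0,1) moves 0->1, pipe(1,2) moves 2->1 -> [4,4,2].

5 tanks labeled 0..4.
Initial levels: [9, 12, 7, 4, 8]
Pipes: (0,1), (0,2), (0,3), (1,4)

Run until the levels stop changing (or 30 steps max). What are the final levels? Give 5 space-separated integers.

Step 1: flows [1->0,0->2,0->3,1->4] -> levels [8 10 8 5 9]
Step 2: flows [1->0,0=2,0->3,1->4] -> levels [8 8 8 6 10]
Step 3: flows [0=1,0=2,0->3,4->1] -> levels [7 9 8 7 9]
Step 4: flows [1->0,2->0,0=3,1=4] -> levels [9 8 7 7 9]
Step 5: flows [0->1,0->2,0->3,4->1] -> levels [6 10 8 8 8]
Step 6: flows [1->0,2->0,3->0,1->4] -> levels [9 8 7 7 9]
  -> period-2 cycle: step 6 state = step 4 state; never stabilizes
  -> state at step 30: (30-4) mod 2 = 0, same as step 4 -> [9 8 7 7 9]

Answer: 9 8 7 7 9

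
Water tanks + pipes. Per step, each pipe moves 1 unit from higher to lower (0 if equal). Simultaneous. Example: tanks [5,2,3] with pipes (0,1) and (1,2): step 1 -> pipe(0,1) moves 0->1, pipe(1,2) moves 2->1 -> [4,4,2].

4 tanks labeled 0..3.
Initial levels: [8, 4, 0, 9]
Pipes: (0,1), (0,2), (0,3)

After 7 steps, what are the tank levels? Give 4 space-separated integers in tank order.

Step 1: flows [0->1,0->2,3->0] -> levels [7 5 1 8]
Step 2: flows [0->1,0->2,3->0] -> levels [6 6 2 7]
Step 3: flows [0=1,0->2,3->0] -> levels [6 6 3 6]
Step 4: flows [0=1,0->2,0=3] -> levels [5 6 4 6]
Step 5: flows [1->0,0->2,3->0] -> levels [6 5 5 5]
Step 6: flows [0->1,0->2,0->3] -> levels [3 6 6 6]
Step 7: flows [1->0,2->0,3->0] -> levels [6 5 5 5]

Answer: 6 5 5 5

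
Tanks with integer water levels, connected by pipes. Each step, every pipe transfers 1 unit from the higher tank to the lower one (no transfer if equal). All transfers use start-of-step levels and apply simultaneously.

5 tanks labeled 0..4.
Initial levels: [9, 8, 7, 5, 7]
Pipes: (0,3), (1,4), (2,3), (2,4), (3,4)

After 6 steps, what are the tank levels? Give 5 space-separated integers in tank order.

Step 1: flows [0->3,1->4,2->3,2=4,4->3] -> levels [8 7 6 8 7]
Step 2: flows [0=3,1=4,3->2,4->2,3->4] -> levels [8 7 8 6 7]
Step 3: flows [0->3,1=4,2->3,2->4,4->3] -> levels [7 7 6 9 7]
Step 4: flows [3->0,1=4,3->2,4->2,3->4] -> levels [8 7 8 6 7]
  -> period-2 cycle: step 4 state = step 2 state
  -> state at step 6: (6-2) mod 2 = 0, same as step 2 -> [8 7 8 6 7]

Answer: 8 7 8 6 7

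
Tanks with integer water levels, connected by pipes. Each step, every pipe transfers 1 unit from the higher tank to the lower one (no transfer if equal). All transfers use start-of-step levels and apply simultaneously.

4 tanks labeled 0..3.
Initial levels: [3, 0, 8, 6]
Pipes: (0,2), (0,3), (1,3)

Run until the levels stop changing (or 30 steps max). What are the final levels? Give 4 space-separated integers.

Answer: 3 4 5 5

Derivation:
Step 1: flows [2->0,3->0,3->1] -> levels [5 1 7 4]
Step 2: flows [2->0,0->3,3->1] -> levels [5 2 6 4]
Step 3: flows [2->0,0->3,3->1] -> levels [5 3 5 4]
Step 4: flows [0=2,0->3,3->1] -> levels [4 4 5 4]
Step 5: flows [2->0,0=3,1=3] -> levels [5 4 4 4]
Step 6: flows [0->2,0->3,1=3] -> levels [3 4 5 5]
Step 7: flows [2->0,3->0,3->1] -> levels [5 5 4 3]
Step 8: flows [0->2,0->3,1->3] -> levels [3 4 5 5]
  -> period-2 cycle: step 8 state = step 6 state; never stabilizes
  -> state at step 30: (30-6) mod 2 = 0, same as step 6 -> [3 4 5 5]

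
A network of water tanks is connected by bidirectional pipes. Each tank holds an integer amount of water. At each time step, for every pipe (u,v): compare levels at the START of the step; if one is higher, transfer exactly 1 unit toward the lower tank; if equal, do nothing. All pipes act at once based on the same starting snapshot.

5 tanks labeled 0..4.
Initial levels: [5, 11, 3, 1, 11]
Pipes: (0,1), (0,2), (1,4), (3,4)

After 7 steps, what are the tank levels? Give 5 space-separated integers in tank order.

Step 1: flows [1->0,0->2,1=4,4->3] -> levels [5 10 4 2 10]
Step 2: flows [1->0,0->2,1=4,4->3] -> levels [5 9 5 3 9]
Step 3: flows [1->0,0=2,1=4,4->3] -> levels [6 8 5 4 8]
Step 4: flows [1->0,0->2,1=4,4->3] -> levels [6 7 6 5 7]
Step 5: flows [1->0,0=2,1=4,4->3] -> levels [7 6 6 6 6]
Step 6: flows [0->1,0->2,1=4,3=4] -> levels [5 7 7 6 6]
Step 7: flows [1->0,2->0,1->4,3=4] -> levels [7 5 6 6 7]

Answer: 7 5 6 6 7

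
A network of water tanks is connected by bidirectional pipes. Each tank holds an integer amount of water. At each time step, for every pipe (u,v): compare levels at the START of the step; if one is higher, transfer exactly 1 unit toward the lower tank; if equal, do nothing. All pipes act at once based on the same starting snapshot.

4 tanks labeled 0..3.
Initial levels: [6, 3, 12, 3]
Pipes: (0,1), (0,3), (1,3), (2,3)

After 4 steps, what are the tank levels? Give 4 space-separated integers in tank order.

Step 1: flows [0->1,0->3,1=3,2->3] -> levels [4 4 11 5]
Step 2: flows [0=1,3->0,3->1,2->3] -> levels [5 5 10 4]
Step 3: flows [0=1,0->3,1->3,2->3] -> levels [4 4 9 7]
Step 4: flows [0=1,3->0,3->1,2->3] -> levels [5 5 8 6]

Answer: 5 5 8 6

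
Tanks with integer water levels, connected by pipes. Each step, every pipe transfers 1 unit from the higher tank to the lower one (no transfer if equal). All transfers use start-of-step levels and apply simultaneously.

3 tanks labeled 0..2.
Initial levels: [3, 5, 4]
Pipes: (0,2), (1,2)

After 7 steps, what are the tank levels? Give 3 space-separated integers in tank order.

Step 1: flows [2->0,1->2] -> levels [4 4 4]
Step 2: flows [0=2,1=2] -> levels [4 4 4]
  -> stable; steps 3..7 unchanged -> [4 4 4]

Answer: 4 4 4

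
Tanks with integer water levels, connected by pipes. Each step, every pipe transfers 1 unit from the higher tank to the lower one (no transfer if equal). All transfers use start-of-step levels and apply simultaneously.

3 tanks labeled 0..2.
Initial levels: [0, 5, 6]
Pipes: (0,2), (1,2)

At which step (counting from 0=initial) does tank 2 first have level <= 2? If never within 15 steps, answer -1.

Answer: -1

Derivation:
Step 1: flows [2->0,2->1] -> levels [1 6 4]
Step 2: flows [2->0,1->2] -> levels [2 5 4]
Step 3: flows [2->0,1->2] -> levels [3 4 4]
Step 4: flows [2->0,1=2] -> levels [4 4 3]
Step 5: flows [0->2,1->2] -> levels [3 3 5]
Step 6: flows [2->0,2->1] -> levels [4 4 3]
  -> period-2 cycle (repeats step 4); tank 2 never drops to <=2
Tank 2 never reaches <=2 within 15 steps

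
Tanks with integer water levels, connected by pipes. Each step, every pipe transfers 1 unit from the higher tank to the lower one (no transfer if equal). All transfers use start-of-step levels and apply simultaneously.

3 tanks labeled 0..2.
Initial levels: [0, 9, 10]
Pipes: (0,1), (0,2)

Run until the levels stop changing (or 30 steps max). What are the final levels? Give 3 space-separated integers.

Step 1: flows [1->0,2->0] -> levels [2 8 9]
Step 2: flows [1->0,2->0] -> levels [4 7 8]
Step 3: flows [1->0,2->0] -> levels [6 6 7]
Step 4: flows [0=1,2->0] -> levels [7 6 6]
Step 5: flows [0->1,0->2] -> levels [5 7 7]
Step 6: flows [1->0,2->0] -> levels [7 6 6]
  -> period-2 cycle: step 6 state = step 4 state; never stabilizes
  -> state at step 30: (30-4) mod 2 = 0, same as step 4 -> [7 6 6]

Answer: 7 6 6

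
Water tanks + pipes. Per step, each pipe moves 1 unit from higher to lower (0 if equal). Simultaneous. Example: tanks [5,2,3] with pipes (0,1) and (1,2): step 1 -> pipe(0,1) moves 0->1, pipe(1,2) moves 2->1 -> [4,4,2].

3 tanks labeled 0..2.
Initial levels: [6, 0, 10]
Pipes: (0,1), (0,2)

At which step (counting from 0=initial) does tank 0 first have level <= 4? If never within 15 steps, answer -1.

Step 1: flows [0->1,2->0] -> levels [6 1 9]
Step 2: flows [0->1,2->0] -> levels [6 2 8]
Step 3: flows [0->1,2->0] -> levels [6 3 7]
Step 4: flows [0->1,2->0] -> levels [6 4 6]
Step 5: flows [0->1,0=2] -> levels [5 5 6]
Step 6: flows [0=1,2->0] -> levels [6 5 5]
Step 7: flows [0->1,0->2] -> levels [4 6 6]
Tank 0 first reaches <=4 at step 7

Answer: 7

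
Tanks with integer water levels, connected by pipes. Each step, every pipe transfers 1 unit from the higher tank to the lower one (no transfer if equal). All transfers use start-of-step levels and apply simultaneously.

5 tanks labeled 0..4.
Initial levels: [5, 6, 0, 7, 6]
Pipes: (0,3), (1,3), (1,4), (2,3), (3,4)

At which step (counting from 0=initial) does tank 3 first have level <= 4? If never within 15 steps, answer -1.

Answer: 1

Derivation:
Step 1: flows [3->0,3->1,1=4,3->2,3->4] -> levels [6 7 1 3 7]
Tank 3 first reaches <=4 at step 1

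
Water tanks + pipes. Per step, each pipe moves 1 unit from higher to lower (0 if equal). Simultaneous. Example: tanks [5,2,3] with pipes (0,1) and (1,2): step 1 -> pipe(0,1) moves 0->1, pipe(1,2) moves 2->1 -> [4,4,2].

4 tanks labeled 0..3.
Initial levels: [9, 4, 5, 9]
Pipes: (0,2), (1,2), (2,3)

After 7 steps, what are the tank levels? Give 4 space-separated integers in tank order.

Answer: 7 7 6 7

Derivation:
Step 1: flows [0->2,2->1,3->2] -> levels [8 5 6 8]
Step 2: flows [0->2,2->1,3->2] -> levels [7 6 7 7]
Step 3: flows [0=2,2->1,2=3] -> levels [7 7 6 7]
Step 4: flows [0->2,1->2,3->2] -> levels [6 6 9 6]
Step 5: flows [2->0,2->1,2->3] -> levels [7 7 6 7]
  -> period-2 cycle: step 5 state = step 3 state
  -> state at step 7: (7-3) mod 2 = 0, same as step 3 -> [7 7 6 7]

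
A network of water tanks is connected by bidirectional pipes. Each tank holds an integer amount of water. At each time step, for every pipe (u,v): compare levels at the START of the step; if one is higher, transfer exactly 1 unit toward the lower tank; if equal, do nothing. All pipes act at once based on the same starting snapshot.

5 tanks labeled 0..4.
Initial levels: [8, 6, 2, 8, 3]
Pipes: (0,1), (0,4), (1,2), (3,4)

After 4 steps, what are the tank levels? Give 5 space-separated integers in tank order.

Step 1: flows [0->1,0->4,1->2,3->4] -> levels [6 6 3 7 5]
Step 2: flows [0=1,0->4,1->2,3->4] -> levels [5 5 4 6 7]
Step 3: flows [0=1,4->0,1->2,4->3] -> levels [6 4 5 7 5]
Step 4: flows [0->1,0->4,2->1,3->4] -> levels [4 6 4 6 7]

Answer: 4 6 4 6 7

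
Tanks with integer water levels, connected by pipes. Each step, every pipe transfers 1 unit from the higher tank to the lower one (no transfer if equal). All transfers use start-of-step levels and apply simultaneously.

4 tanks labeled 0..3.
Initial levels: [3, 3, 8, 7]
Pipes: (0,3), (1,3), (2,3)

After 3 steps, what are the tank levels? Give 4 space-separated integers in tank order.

Step 1: flows [3->0,3->1,2->3] -> levels [4 4 7 6]
Step 2: flows [3->0,3->1,2->3] -> levels [5 5 6 5]
Step 3: flows [0=3,1=3,2->3] -> levels [5 5 5 6]

Answer: 5 5 5 6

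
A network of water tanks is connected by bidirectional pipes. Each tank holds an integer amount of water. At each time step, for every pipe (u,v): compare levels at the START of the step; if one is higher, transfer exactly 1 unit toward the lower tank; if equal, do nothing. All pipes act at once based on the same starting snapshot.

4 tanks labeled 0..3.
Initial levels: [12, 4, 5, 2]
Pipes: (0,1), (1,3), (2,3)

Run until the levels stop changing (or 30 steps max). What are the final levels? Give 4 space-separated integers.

Answer: 6 7 6 4

Derivation:
Step 1: flows [0->1,1->3,2->3] -> levels [11 4 4 4]
Step 2: flows [0->1,1=3,2=3] -> levels [10 5 4 4]
Step 3: flows [0->1,1->3,2=3] -> levels [9 5 4 5]
Step 4: flows [0->1,1=3,3->2] -> levels [8 6 5 4]
Step 5: flows [0->1,1->3,2->3] -> levels [7 6 4 6]
Step 6: flows [0->1,1=3,3->2] -> levels [6 7 5 5]
Step 7: flows [1->0,1->3,2=3] -> levels [7 5 5 6]
Step 8: flows [0->1,3->1,3->2] -> levels [6 7 6 4]
Step 9: flows [1->0,1->3,2->3] -> levels [7 5 5 6]
  -> period-2 cycle: step 9 state = step 7 state; never stabilizes
  -> state at step 30: (30-7) mod 2 = 1, same as step 8 -> [6 7 6 4]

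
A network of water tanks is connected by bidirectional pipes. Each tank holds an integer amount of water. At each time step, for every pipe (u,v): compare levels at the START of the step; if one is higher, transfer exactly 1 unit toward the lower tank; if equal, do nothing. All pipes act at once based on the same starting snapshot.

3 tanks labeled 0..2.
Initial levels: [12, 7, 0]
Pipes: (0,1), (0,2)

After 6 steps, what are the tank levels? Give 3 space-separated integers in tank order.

Answer: 6 7 6

Derivation:
Step 1: flows [0->1,0->2] -> levels [10 8 1]
Step 2: flows [0->1,0->2] -> levels [8 9 2]
Step 3: flows [1->0,0->2] -> levels [8 8 3]
Step 4: flows [0=1,0->2] -> levels [7 8 4]
Step 5: flows [1->0,0->2] -> levels [7 7 5]
Step 6: flows [0=1,0->2] -> levels [6 7 6]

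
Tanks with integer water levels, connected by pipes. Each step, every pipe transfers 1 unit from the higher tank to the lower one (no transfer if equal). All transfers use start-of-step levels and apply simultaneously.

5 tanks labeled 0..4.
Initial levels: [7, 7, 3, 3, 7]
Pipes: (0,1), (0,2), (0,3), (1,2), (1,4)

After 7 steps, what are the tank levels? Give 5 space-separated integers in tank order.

Step 1: flows [0=1,0->2,0->3,1->2,1=4] -> levels [5 6 5 4 7]
Step 2: flows [1->0,0=2,0->3,1->2,4->1] -> levels [5 5 6 5 6]
Step 3: flows [0=1,2->0,0=3,2->1,4->1] -> levels [6 7 4 5 5]
Step 4: flows [1->0,0->2,0->3,1->2,1->4] -> levels [5 4 6 6 6]
Step 5: flows [0->1,2->0,3->0,2->1,4->1] -> levels [6 7 4 5 5]
  -> period-2 cycle: step 5 state = step 3 state
  -> state at step 7: (7-3) mod 2 = 0, same as step 3 -> [6 7 4 5 5]

Answer: 6 7 4 5 5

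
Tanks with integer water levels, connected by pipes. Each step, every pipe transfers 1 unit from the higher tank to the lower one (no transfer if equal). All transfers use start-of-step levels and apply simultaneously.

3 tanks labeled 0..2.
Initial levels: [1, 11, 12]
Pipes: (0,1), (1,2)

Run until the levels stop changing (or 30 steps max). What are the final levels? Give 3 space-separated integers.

Step 1: flows [1->0,2->1] -> levels [2 11 11]
Step 2: flows [1->0,1=2] -> levels [3 10 11]
Step 3: flows [1->0,2->1] -> levels [4 10 10]
Step 4: flows [1->0,1=2] -> levels [5 9 10]
Step 5: flows [1->0,2->1] -> levels [6 9 9]
Step 6: flows [1->0,1=2] -> levels [7 8 9]
Step 7: flows [1->0,2->1] -> levels [8 8 8]
Step 8: flows [0=1,1=2] -> levels [8 8 8]
  -> stable (no change)

Answer: 8 8 8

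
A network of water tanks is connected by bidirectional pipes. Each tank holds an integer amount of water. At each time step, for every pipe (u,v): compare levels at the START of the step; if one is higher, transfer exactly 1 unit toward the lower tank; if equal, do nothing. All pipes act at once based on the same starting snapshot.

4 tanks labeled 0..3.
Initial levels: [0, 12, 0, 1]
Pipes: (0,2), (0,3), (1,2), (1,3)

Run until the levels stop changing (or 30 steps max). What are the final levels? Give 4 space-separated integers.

Answer: 3 2 4 4

Derivation:
Step 1: flows [0=2,3->0,1->2,1->3] -> levels [1 10 1 1]
Step 2: flows [0=2,0=3,1->2,1->3] -> levels [1 8 2 2]
Step 3: flows [2->0,3->0,1->2,1->3] -> levels [3 6 2 2]
Step 4: flows [0->2,0->3,1->2,1->3] -> levels [1 4 4 4]
Step 5: flows [2->0,3->0,1=2,1=3] -> levels [3 4 3 3]
Step 6: flows [0=2,0=3,1->2,1->3] -> levels [3 2 4 4]
Step 7: flows [2->0,3->0,2->1,3->1] -> levels [5 4 2 2]
Step 8: flows [0->2,0->3,1->2,1->3] -> levels [3 2 4 4]
  -> period-2 cycle: step 8 state = step 6 state; never stabilizes
  -> state at step 30: (30-6) mod 2 = 0, same as step 6 -> [3 2 4 4]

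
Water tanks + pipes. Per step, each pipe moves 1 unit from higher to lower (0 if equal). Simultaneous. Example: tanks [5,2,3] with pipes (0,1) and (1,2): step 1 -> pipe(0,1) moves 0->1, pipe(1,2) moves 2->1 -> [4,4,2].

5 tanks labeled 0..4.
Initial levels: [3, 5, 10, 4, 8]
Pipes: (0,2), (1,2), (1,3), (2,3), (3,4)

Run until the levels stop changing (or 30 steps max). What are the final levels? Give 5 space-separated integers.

Step 1: flows [2->0,2->1,1->3,2->3,4->3] -> levels [4 5 7 7 7]
Step 2: flows [2->0,2->1,3->1,2=3,3=4] -> levels [5 7 5 6 7]
Step 3: flows [0=2,1->2,1->3,3->2,4->3] -> levels [5 5 7 7 6]
Step 4: flows [2->0,2->1,3->1,2=3,3->4] -> levels [6 7 5 5 7]
Step 5: flows [0->2,1->2,1->3,2=3,4->3] -> levels [5 5 7 7 6]
  -> period-2 cycle: step 5 state = step 3 state; never stabilizes
  -> state at step 30: (30-3) mod 2 = 1, same as step 4 -> [6 7 5 5 7]

Answer: 6 7 5 5 7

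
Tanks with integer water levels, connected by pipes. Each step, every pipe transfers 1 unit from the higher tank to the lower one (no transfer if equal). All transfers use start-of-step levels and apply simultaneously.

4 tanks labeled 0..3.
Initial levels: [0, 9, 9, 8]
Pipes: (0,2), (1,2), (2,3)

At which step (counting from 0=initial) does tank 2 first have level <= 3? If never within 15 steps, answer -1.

Step 1: flows [2->0,1=2,2->3] -> levels [1 9 7 9]
Step 2: flows [2->0,1->2,3->2] -> levels [2 8 8 8]
Step 3: flows [2->0,1=2,2=3] -> levels [3 8 7 8]
Step 4: flows [2->0,1->2,3->2] -> levels [4 7 8 7]
Step 5: flows [2->0,2->1,2->3] -> levels [5 8 5 8]
Step 6: flows [0=2,1->2,3->2] -> levels [5 7 7 7]
Step 7: flows [2->0,1=2,2=3] -> levels [6 7 6 7]
Step 8: flows [0=2,1->2,3->2] -> levels [6 6 8 6]
Step 9: flows [2->0,2->1,2->3] -> levels [7 7 5 7]
Step 10: flows [0->2,1->2,3->2] -> levels [6 6 8 6]
  -> period-2 cycle (repeats step 8); tank 2 never drops to <=3
Tank 2 never reaches <=3 within 15 steps

Answer: -1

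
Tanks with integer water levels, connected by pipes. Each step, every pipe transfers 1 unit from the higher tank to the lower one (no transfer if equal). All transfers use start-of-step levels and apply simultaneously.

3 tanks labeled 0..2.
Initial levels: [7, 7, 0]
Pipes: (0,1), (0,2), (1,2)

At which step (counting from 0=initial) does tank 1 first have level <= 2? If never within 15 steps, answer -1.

Answer: -1

Derivation:
Step 1: flows [0=1,0->2,1->2] -> levels [6 6 2]
Step 2: flows [0=1,0->2,1->2] -> levels [5 5 4]
Step 3: flows [0=1,0->2,1->2] -> levels [4 4 6]
Step 4: flows [0=1,2->0,2->1] -> levels [5 5 4]
  -> period-2 cycle (repeats step 2); tank 1 never drops to <=2
Tank 1 never reaches <=2 within 15 steps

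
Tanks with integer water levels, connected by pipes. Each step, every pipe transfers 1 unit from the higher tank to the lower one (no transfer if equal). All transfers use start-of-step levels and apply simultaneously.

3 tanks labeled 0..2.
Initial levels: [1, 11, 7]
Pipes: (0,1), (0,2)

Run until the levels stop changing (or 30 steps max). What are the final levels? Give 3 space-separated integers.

Step 1: flows [1->0,2->0] -> levels [3 10 6]
Step 2: flows [1->0,2->0] -> levels [5 9 5]
Step 3: flows [1->0,0=2] -> levels [6 8 5]
Step 4: flows [1->0,0->2] -> levels [6 7 6]
Step 5: flows [1->0,0=2] -> levels [7 6 6]
Step 6: flows [0->1,0->2] -> levels [5 7 7]
Step 7: flows [1->0,2->0] -> levels [7 6 6]
  -> period-2 cycle: step 7 state = step 5 state; never stabilizes
  -> state at step 30: (30-5) mod 2 = 1, same as step 6 -> [5 7 7]

Answer: 5 7 7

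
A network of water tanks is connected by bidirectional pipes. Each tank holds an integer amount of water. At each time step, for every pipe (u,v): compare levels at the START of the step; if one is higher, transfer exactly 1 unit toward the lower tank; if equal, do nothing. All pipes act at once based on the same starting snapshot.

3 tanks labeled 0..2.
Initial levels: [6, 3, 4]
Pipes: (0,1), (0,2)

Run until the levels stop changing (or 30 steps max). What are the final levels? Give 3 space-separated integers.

Step 1: flows [0->1,0->2] -> levels [4 4 5]
Step 2: flows [0=1,2->0] -> levels [5 4 4]
Step 3: flows [0->1,0->2] -> levels [3 5 5]
Step 4: flows [1->0,2->0] -> levels [5 4 4]
  -> period-2 cycle: step 4 state = step 2 state; never stabilizes
  -> state at step 30: (30-2) mod 2 = 0, same as step 2 -> [5 4 4]

Answer: 5 4 4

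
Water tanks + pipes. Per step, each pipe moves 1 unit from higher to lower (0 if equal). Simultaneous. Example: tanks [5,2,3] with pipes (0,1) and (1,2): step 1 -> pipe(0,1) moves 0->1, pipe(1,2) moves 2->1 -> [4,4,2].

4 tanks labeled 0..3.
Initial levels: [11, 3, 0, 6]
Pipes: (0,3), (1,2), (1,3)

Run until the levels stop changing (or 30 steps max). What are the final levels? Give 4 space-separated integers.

Step 1: flows [0->3,1->2,3->1] -> levels [10 3 1 6]
Step 2: flows [0->3,1->2,3->1] -> levels [9 3 2 6]
Step 3: flows [0->3,1->2,3->1] -> levels [8 3 3 6]
Step 4: flows [0->3,1=2,3->1] -> levels [7 4 3 6]
Step 5: flows [0->3,1->2,3->1] -> levels [6 4 4 6]
Step 6: flows [0=3,1=2,3->1] -> levels [6 5 4 5]
Step 7: flows [0->3,1->2,1=3] -> levels [5 4 5 6]
Step 8: flows [3->0,2->1,3->1] -> levels [6 6 4 4]
Step 9: flows [0->3,1->2,1->3] -> levels [5 4 5 6]
  -> period-2 cycle: step 9 state = step 7 state; never stabilizes
  -> state at step 30: (30-7) mod 2 = 1, same as step 8 -> [6 6 4 4]

Answer: 6 6 4 4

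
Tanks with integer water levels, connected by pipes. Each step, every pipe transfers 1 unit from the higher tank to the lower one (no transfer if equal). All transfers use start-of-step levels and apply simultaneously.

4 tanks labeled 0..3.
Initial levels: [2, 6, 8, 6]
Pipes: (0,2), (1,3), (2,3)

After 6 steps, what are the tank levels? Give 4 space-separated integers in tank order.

Step 1: flows [2->0,1=3,2->3] -> levels [3 6 6 7]
Step 2: flows [2->0,3->1,3->2] -> levels [4 7 6 5]
Step 3: flows [2->0,1->3,2->3] -> levels [5 6 4 7]
Step 4: flows [0->2,3->1,3->2] -> levels [4 7 6 5]
  -> period-2 cycle: step 4 state = step 2 state
  -> state at step 6: (6-2) mod 2 = 0, same as step 2 -> [4 7 6 5]

Answer: 4 7 6 5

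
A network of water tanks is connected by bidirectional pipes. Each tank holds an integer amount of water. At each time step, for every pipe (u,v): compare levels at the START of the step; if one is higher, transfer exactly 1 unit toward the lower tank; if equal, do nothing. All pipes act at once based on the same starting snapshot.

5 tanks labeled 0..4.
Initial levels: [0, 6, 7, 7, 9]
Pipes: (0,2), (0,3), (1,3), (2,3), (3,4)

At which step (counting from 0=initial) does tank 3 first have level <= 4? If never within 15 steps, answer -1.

Step 1: flows [2->0,3->0,3->1,2=3,4->3] -> levels [2 7 6 6 8]
Step 2: flows [2->0,3->0,1->3,2=3,4->3] -> levels [4 6 5 7 7]
Step 3: flows [2->0,3->0,3->1,3->2,3=4] -> levels [6 7 5 4 7]
Tank 3 first reaches <=4 at step 3

Answer: 3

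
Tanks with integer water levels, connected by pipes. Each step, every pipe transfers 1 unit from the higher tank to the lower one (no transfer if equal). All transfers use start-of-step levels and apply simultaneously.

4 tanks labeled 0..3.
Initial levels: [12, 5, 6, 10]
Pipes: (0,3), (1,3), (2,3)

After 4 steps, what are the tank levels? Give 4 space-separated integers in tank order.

Step 1: flows [0->3,3->1,3->2] -> levels [11 6 7 9]
Step 2: flows [0->3,3->1,3->2] -> levels [10 7 8 8]
Step 3: flows [0->3,3->1,2=3] -> levels [9 8 8 8]
Step 4: flows [0->3,1=3,2=3] -> levels [8 8 8 9]

Answer: 8 8 8 9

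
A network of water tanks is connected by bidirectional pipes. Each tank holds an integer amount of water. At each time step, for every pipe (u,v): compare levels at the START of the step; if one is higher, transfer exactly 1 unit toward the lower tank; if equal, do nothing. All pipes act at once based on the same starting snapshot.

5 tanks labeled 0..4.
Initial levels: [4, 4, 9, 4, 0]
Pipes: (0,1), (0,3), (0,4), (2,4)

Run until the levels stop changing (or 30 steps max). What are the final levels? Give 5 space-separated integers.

Step 1: flows [0=1,0=3,0->4,2->4] -> levels [3 4 8 4 2]
Step 2: flows [1->0,3->0,0->4,2->4] -> levels [4 3 7 3 4]
Step 3: flows [0->1,0->3,0=4,2->4] -> levels [2 4 6 4 5]
Step 4: flows [1->0,3->0,4->0,2->4] -> levels [5 3 5 3 5]
Step 5: flows [0->1,0->3,0=4,2=4] -> levels [3 4 5 4 5]
Step 6: flows [1->0,3->0,4->0,2=4] -> levels [6 3 5 3 4]
Step 7: flows [0->1,0->3,0->4,2->4] -> levels [3 4 4 4 6]
Step 8: flows [1->0,3->0,4->0,4->2] -> levels [6 3 5 3 4]
  -> period-2 cycle: step 8 state = step 6 state; never stabilizes
  -> state at step 30: (30-6) mod 2 = 0, same as step 6 -> [6 3 5 3 4]

Answer: 6 3 5 3 4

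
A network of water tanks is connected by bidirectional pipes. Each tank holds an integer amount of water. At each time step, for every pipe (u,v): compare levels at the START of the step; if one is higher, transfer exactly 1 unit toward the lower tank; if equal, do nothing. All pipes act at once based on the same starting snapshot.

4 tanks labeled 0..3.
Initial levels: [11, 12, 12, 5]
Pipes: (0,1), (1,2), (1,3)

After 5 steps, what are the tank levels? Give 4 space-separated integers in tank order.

Answer: 11 8 11 10

Derivation:
Step 1: flows [1->0,1=2,1->3] -> levels [12 10 12 6]
Step 2: flows [0->1,2->1,1->3] -> levels [11 11 11 7]
Step 3: flows [0=1,1=2,1->3] -> levels [11 10 11 8]
Step 4: flows [0->1,2->1,1->3] -> levels [10 11 10 9]
Step 5: flows [1->0,1->2,1->3] -> levels [11 8 11 10]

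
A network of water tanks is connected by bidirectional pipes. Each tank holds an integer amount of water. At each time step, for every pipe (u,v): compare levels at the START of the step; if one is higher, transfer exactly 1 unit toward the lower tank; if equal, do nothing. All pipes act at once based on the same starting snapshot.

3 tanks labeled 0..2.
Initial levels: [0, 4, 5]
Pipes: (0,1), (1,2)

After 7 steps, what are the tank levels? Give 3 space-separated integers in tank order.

Step 1: flows [1->0,2->1] -> levels [1 4 4]
Step 2: flows [1->0,1=2] -> levels [2 3 4]
Step 3: flows [1->0,2->1] -> levels [3 3 3]
Step 4: flows [0=1,1=2] -> levels [3 3 3]
  -> stable; steps 5..7 unchanged -> [3 3 3]

Answer: 3 3 3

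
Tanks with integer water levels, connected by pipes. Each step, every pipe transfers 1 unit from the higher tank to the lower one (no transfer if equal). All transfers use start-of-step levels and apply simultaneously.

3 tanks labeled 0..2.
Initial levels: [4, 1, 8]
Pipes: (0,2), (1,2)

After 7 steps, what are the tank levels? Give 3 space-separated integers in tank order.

Answer: 5 5 3

Derivation:
Step 1: flows [2->0,2->1] -> levels [5 2 6]
Step 2: flows [2->0,2->1] -> levels [6 3 4]
Step 3: flows [0->2,2->1] -> levels [5 4 4]
Step 4: flows [0->2,1=2] -> levels [4 4 5]
Step 5: flows [2->0,2->1] -> levels [5 5 3]
Step 6: flows [0->2,1->2] -> levels [4 4 5]
  -> period-2 cycle: step 6 state = step 4 state
  -> state at step 7: (7-4) mod 2 = 1, same as step 5 -> [5 5 3]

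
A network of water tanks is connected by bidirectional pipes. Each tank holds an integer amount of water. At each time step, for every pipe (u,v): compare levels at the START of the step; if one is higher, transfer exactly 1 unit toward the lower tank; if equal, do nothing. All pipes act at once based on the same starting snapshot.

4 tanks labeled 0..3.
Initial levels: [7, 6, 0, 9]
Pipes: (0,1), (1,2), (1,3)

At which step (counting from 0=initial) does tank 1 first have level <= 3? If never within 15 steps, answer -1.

Answer: -1

Derivation:
Step 1: flows [0->1,1->2,3->1] -> levels [6 7 1 8]
Step 2: flows [1->0,1->2,3->1] -> levels [7 6 2 7]
Step 3: flows [0->1,1->2,3->1] -> levels [6 7 3 6]
Step 4: flows [1->0,1->2,1->3] -> levels [7 4 4 7]
Step 5: flows [0->1,1=2,3->1] -> levels [6 6 4 6]
Step 6: flows [0=1,1->2,1=3] -> levels [6 5 5 6]
Step 7: flows [0->1,1=2,3->1] -> levels [5 7 5 5]
Step 8: flows [1->0,1->2,1->3] -> levels [6 4 6 6]
Step 9: flows [0->1,2->1,3->1] -> levels [5 7 5 5]
  -> period-2 cycle (repeats step 7); tank 1 never drops to <=3
Tank 1 never reaches <=3 within 15 steps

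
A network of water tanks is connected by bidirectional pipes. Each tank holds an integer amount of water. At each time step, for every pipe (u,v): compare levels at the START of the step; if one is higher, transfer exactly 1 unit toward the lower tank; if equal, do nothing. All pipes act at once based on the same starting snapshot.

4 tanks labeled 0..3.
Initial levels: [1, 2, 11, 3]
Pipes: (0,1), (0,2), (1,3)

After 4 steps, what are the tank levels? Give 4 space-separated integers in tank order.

Step 1: flows [1->0,2->0,3->1] -> levels [3 2 10 2]
Step 2: flows [0->1,2->0,1=3] -> levels [3 3 9 2]
Step 3: flows [0=1,2->0,1->3] -> levels [4 2 8 3]
Step 4: flows [0->1,2->0,3->1] -> levels [4 4 7 2]

Answer: 4 4 7 2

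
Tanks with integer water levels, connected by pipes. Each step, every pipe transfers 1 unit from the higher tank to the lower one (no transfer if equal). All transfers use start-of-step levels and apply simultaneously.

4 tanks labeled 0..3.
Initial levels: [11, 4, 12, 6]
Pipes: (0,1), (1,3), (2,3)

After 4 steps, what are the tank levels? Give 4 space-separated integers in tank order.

Answer: 8 8 8 9

Derivation:
Step 1: flows [0->1,3->1,2->3] -> levels [10 6 11 6]
Step 2: flows [0->1,1=3,2->3] -> levels [9 7 10 7]
Step 3: flows [0->1,1=3,2->3] -> levels [8 8 9 8]
Step 4: flows [0=1,1=3,2->3] -> levels [8 8 8 9]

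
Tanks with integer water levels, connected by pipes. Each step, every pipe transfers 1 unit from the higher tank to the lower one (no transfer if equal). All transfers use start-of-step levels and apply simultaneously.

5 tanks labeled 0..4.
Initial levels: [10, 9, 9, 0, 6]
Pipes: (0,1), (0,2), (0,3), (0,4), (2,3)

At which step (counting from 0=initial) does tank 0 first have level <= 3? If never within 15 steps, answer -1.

Answer: -1

Derivation:
Step 1: flows [0->1,0->2,0->3,0->4,2->3] -> levels [6 10 9 2 7]
Step 2: flows [1->0,2->0,0->3,4->0,2->3] -> levels [8 9 7 4 6]
Step 3: flows [1->0,0->2,0->3,0->4,2->3] -> levels [6 8 7 6 7]
Step 4: flows [1->0,2->0,0=3,4->0,2->3] -> levels [9 7 5 7 6]
Step 5: flows [0->1,0->2,0->3,0->4,3->2] -> levels [5 8 7 7 7]
Step 6: flows [1->0,2->0,3->0,4->0,2=3] -> levels [9 7 6 6 6]
Step 7: flows [0->1,0->2,0->3,0->4,2=3] -> levels [5 8 7 7 7]
  -> period-2 cycle (repeats step 5); tank 0 never drops to <=3
Tank 0 never reaches <=3 within 15 steps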